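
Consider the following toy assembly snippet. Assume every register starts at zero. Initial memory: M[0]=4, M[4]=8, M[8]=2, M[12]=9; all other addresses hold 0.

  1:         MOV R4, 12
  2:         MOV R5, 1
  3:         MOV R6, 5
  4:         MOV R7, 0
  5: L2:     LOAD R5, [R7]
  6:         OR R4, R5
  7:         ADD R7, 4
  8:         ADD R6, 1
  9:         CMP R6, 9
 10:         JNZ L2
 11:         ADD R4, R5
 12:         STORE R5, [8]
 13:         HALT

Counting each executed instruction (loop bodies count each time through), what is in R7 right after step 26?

after MOV R4, 12: R4=12
after MOV R5, 1: R5=1
after MOV R6, 5: R6=5
after MOV R7, 0: R7=0
after LOAD R5, [R7]: R5=M[0]=4
after OR R4, R5: R4=12|4=12
after ADD R7, 4: R7=0+4=4
after ADD R6, 1: R6=5+1=6
CMP R6, 9  (cmp 6,9)
JNZ L2: taken
after LOAD R5, [R7]: R5=M[4]=8
after OR R4, R5: R4=12|8=12
after ADD R7, 4: R7=4+4=8
after ADD R6, 1: R6=6+1=7
CMP R6, 9  (cmp 7,9)
JNZ L2: taken
after LOAD R5, [R7]: R5=M[8]=2
after OR R4, R5: R4=12|2=14
after ADD R7, 4: R7=8+4=12
after ADD R6, 1: R6=7+1=8
CMP R6, 9  (cmp 8,9)
JNZ L2: taken
after LOAD R5, [R7]: R5=M[12]=9
after OR R4, R5: R4=14|9=15
after ADD R7, 4: R7=12+4=16
after ADD R6, 1: R6=8+1=9
After step 26: R7 = 16.

16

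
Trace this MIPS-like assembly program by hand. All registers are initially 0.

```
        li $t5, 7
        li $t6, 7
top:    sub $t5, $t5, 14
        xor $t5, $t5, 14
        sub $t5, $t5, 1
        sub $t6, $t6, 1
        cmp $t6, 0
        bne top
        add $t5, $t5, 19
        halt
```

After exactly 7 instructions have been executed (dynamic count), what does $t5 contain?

-10

li $t5, 7 → $t5=7
li $t6, 7 → $t6=7
sub $t5, $t5, 14 → $t5=7-14=-7
xor $t5, $t5, 14 → $t5=(-7)^14=-9
sub $t5, $t5, 1 → $t5=(-9)-1=-10
sub $t6, $t6, 1 → $t6=7-1=6
cmp $t6, 0  (cmp 6,0)
After step 7: $t5 = -10.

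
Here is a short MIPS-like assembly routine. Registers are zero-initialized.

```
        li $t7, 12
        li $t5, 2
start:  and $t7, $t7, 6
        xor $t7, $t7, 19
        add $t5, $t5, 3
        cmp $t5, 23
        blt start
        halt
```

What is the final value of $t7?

23

after li $t7, 12: $t7=12
after li $t5, 2: $t5=2
after and $t7, $t7, 6: $t7=12&6=4
after xor $t7, $t7, 19: $t7=4^19=23
after add $t5, $t5, 3: $t5=2+3=5
cmp $t5, 23  (cmp 5,23)
blt start: taken
after and $t7, $t7, 6: $t7=23&6=6
after xor $t7, $t7, 19: $t7=6^19=21
after add $t5, $t5, 3: $t5=5+3=8
cmp $t5, 23  (cmp 8,23)
blt start: taken
after and $t7, $t7, 6: $t7=21&6=4
after xor $t7, $t7, 19: $t7=4^19=23
after add $t5, $t5, 3: $t5=8+3=11
cmp $t5, 23  (cmp 11,23)
blt start: taken
after and $t7, $t7, 6: $t7=23&6=6
after xor $t7, $t7, 19: $t7=6^19=21
after add $t5, $t5, 3: $t5=11+3=14
cmp $t5, 23  (cmp 14,23)
blt start: taken
after and $t7, $t7, 6: $t7=21&6=4
after xor $t7, $t7, 19: $t7=4^19=23
after add $t5, $t5, 3: $t5=14+3=17
cmp $t5, 23  (cmp 17,23)
blt start: taken
after and $t7, $t7, 6: $t7=23&6=6
after xor $t7, $t7, 19: $t7=6^19=21
after add $t5, $t5, 3: $t5=17+3=20
cmp $t5, 23  (cmp 20,23)
blt start: taken
after and $t7, $t7, 6: $t7=21&6=4
after xor $t7, $t7, 19: $t7=4^19=23
after add $t5, $t5, 3: $t5=20+3=23
cmp $t5, 23  (cmp 23,23)
blt start: not taken
halt.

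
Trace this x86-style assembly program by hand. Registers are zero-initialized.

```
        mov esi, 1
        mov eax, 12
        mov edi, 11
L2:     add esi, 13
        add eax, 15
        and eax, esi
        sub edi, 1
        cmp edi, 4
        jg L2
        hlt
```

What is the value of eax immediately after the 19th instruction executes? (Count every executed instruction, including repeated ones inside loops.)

esi=1
eax=12
edi=11
esi=1+13=14
eax=12+15=27
eax=27&14=10
edi=11-1=10
cmp edi, 4  (cmp 10,4)
jg L2: taken
esi=14+13=27
eax=10+15=25
eax=25&27=25
edi=10-1=9
cmp edi, 4  (cmp 9,4)
jg L2: taken
esi=27+13=40
eax=25+15=40
eax=40&40=40
edi=9-1=8
After step 19: eax = 40.

40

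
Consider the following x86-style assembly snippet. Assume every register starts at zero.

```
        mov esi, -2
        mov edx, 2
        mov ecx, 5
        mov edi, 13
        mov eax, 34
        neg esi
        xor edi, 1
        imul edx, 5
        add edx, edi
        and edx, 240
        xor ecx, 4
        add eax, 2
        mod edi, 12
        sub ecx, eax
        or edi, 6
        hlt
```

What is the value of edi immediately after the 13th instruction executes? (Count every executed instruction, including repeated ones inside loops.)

mov esi, -2 → esi=-2
mov edx, 2 → edx=2
mov ecx, 5 → ecx=5
mov edi, 13 → edi=13
mov eax, 34 → eax=34
neg esi → esi=-(-2)=2
xor edi, 1 → edi=13^1=12
imul edx, 5 → edx=2*5=10
add edx, edi → edx=10+12=22
and edx, 240 → edx=22&240=16
xor ecx, 4 → ecx=5^4=1
add eax, 2 → eax=34+2=36
mod edi, 12 → edi=12%12=0
After step 13: edi = 0.

0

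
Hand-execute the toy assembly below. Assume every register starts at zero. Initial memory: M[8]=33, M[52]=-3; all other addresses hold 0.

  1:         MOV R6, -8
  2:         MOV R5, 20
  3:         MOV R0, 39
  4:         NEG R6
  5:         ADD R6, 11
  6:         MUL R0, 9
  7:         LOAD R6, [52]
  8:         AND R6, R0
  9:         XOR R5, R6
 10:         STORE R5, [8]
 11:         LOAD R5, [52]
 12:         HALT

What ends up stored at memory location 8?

R6=-8
R5=20
R0=39
R6=-(-8)=8
R6=8+11=19
R0=39*9=351
R6=M[52]=-3
R6=(-3)&351=349
R5=20^349=329
STORE R5, [8] → M[8]=329
R5=M[52]=-3
halt.

329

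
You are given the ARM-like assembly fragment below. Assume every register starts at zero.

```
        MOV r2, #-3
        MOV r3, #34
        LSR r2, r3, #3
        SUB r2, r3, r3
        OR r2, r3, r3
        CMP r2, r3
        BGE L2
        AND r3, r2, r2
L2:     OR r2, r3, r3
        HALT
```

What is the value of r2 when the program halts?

34

r2=-3
r3=34
r2=34>>3=4
r2=34-34=0
r2=34|34=34
CMP r2, r3  (cmp 34,34)
BGE L2: taken
r2=34|34=34
halt.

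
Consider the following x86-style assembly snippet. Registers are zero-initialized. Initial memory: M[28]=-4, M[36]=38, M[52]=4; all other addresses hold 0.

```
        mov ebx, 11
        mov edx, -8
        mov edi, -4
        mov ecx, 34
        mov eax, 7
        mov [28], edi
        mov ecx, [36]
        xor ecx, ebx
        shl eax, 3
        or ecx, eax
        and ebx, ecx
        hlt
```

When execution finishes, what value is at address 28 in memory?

ebx=11
edx=-8
edi=-4
ecx=34
eax=7
mov [28], edi → M[28]=-4
ecx=M[36]=38
ecx=38^11=45
eax=7<<3=56
ecx=45|56=61
ebx=11&61=9
halt.

-4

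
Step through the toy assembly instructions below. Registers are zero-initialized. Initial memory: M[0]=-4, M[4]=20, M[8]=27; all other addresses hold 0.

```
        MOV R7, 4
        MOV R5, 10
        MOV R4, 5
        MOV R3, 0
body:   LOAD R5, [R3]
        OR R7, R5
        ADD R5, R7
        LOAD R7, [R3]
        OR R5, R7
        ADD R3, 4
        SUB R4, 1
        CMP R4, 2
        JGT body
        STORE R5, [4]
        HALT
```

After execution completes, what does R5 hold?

59

R7=4
R5=10
R4=5
R3=0
R5=M[0]=-4
R7=4|(-4)=-4
R5=(-4)+(-4)=-8
R7=M[0]=-4
R5=(-8)|(-4)=-4
R3=0+4=4
R4=5-1=4
CMP R4, 2  (cmp 4,2)
JGT body: taken
R5=M[4]=20
R7=(-4)|20=-4
R5=20+(-4)=16
R7=M[4]=20
R5=16|20=20
R3=4+4=8
R4=4-1=3
CMP R4, 2  (cmp 3,2)
JGT body: taken
R5=M[8]=27
R7=20|27=31
R5=27+31=58
R7=M[8]=27
R5=58|27=59
R3=8+4=12
R4=3-1=2
CMP R4, 2  (cmp 2,2)
JGT body: not taken
STORE R5, [4] → M[4]=59
halt.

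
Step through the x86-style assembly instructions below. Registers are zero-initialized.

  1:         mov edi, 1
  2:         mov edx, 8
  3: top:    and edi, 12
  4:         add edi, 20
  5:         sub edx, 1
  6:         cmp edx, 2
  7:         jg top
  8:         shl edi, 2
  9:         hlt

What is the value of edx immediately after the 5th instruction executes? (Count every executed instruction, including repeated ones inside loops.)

7

after mov edi, 1: edi=1
after mov edx, 8: edx=8
after and edi, 12: edi=1&12=0
after add edi, 20: edi=0+20=20
after sub edx, 1: edx=8-1=7
After step 5: edx = 7.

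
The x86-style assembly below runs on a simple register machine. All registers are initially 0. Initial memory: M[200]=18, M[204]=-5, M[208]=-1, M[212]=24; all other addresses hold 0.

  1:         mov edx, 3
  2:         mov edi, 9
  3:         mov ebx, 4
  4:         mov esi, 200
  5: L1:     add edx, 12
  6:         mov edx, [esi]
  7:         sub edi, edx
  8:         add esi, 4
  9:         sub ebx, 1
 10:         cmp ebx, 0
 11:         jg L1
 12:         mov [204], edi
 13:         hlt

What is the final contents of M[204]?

after mov edx, 3: edx=3
after mov edi, 9: edi=9
after mov ebx, 4: ebx=4
after mov esi, 200: esi=200
after add edx, 12: edx=3+12=15
after mov edx, [esi]: edx=M[200]=18
after sub edi, edx: edi=9-18=-9
after add esi, 4: esi=200+4=204
after sub ebx, 1: ebx=4-1=3
cmp ebx, 0  (cmp 3,0)
jg L1: taken
after add edx, 12: edx=18+12=30
after mov edx, [esi]: edx=M[204]=-5
after sub edi, edx: edi=(-9)-(-5)=-4
after add esi, 4: esi=204+4=208
after sub ebx, 1: ebx=3-1=2
cmp ebx, 0  (cmp 2,0)
jg L1: taken
after add edx, 12: edx=(-5)+12=7
after mov edx, [esi]: edx=M[208]=-1
after sub edi, edx: edi=(-4)-(-1)=-3
after add esi, 4: esi=208+4=212
after sub ebx, 1: ebx=2-1=1
cmp ebx, 0  (cmp 1,0)
jg L1: taken
after add edx, 12: edx=(-1)+12=11
after mov edx, [esi]: edx=M[212]=24
after sub edi, edx: edi=(-3)-24=-27
after add esi, 4: esi=212+4=216
after sub ebx, 1: ebx=1-1=0
cmp ebx, 0  (cmp 0,0)
jg L1: not taken
mov [204], edi → M[204]=-27
halt.

-27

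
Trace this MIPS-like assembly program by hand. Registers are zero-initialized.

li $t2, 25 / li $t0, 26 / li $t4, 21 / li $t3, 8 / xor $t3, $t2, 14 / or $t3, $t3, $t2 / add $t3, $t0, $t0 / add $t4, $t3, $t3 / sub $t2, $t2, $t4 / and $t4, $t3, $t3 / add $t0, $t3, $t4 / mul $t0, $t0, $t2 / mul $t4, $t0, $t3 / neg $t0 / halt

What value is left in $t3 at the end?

52

li $t2, 25 → $t2=25
li $t0, 26 → $t0=26
li $t4, 21 → $t4=21
li $t3, 8 → $t3=8
xor $t3, $t2, 14 → $t3=25^14=23
or $t3, $t3, $t2 → $t3=23|25=31
add $t3, $t0, $t0 → $t3=26+26=52
add $t4, $t3, $t3 → $t4=52+52=104
sub $t2, $t2, $t4 → $t2=25-104=-79
and $t4, $t3, $t3 → $t4=52&52=52
add $t0, $t3, $t4 → $t0=52+52=104
mul $t0, $t0, $t2 → $t0=104*(-79)=-8216
mul $t4, $t0, $t3 → $t4=(-8216)*52=-427232
neg $t0 → $t0=-(-8216)=8216
halt.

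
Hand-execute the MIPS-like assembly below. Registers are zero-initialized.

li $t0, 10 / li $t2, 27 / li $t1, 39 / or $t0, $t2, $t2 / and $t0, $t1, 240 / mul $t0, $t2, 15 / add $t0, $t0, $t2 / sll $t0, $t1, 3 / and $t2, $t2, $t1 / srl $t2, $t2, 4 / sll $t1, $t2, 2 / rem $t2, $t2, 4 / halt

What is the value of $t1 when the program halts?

$t0=10
$t2=27
$t1=39
$t0=27|27=27
$t0=39&240=32
$t0=27*15=405
$t0=405+27=432
$t0=39<<3=312
$t2=27&39=3
$t2=3>>4=0
$t1=0<<2=0
$t2=0%4=0
halt.

0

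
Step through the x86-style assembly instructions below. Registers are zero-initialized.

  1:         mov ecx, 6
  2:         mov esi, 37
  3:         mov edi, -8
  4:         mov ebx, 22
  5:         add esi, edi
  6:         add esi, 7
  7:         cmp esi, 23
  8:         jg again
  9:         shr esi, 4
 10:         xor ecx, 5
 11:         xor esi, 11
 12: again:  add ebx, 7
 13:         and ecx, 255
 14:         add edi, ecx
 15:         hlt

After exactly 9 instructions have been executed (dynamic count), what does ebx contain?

mov ecx, 6 → ecx=6
mov esi, 37 → esi=37
mov edi, -8 → edi=-8
mov ebx, 22 → ebx=22
add esi, edi → esi=37+(-8)=29
add esi, 7 → esi=29+7=36
cmp esi, 23  (cmp 36,23)
jg again: taken
add ebx, 7 → ebx=22+7=29
After step 9: ebx = 29.

29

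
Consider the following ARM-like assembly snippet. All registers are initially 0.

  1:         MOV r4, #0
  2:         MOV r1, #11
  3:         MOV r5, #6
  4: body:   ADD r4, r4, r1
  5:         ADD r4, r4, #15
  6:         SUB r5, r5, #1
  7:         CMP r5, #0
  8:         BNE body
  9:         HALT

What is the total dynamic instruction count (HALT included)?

34

r4=0
r1=11
r5=6
r4=0+11=11
r4=11+15=26
r5=6-1=5
CMP r5, #0  (cmp 5,0)
BNE body: taken
r4=26+11=37
r4=37+15=52
r5=5-1=4
CMP r5, #0  (cmp 4,0)
BNE body: taken
r4=52+11=63
r4=63+15=78
r5=4-1=3
CMP r5, #0  (cmp 3,0)
BNE body: taken
r4=78+11=89
r4=89+15=104
r5=3-1=2
CMP r5, #0  (cmp 2,0)
BNE body: taken
r4=104+11=115
r4=115+15=130
r5=2-1=1
CMP r5, #0  (cmp 1,0)
BNE body: taken
r4=130+11=141
r4=141+15=156
r5=1-1=0
CMP r5, #0  (cmp 0,0)
BNE body: not taken
halt.
Total executed instructions: 34.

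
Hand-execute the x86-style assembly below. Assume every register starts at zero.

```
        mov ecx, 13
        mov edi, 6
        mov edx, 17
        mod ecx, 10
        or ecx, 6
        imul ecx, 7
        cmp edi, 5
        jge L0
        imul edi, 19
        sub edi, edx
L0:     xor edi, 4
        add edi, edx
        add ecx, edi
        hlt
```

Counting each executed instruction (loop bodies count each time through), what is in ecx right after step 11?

68

mov ecx, 13 → ecx=13
mov edi, 6 → edi=6
mov edx, 17 → edx=17
mod ecx, 10 → ecx=13%10=3
or ecx, 6 → ecx=3|6=7
imul ecx, 7 → ecx=7*7=49
cmp edi, 5  (cmp 6,5)
jge L0: taken
xor edi, 4 → edi=6^4=2
add edi, edx → edi=2+17=19
add ecx, edi → ecx=49+19=68
After step 11: ecx = 68.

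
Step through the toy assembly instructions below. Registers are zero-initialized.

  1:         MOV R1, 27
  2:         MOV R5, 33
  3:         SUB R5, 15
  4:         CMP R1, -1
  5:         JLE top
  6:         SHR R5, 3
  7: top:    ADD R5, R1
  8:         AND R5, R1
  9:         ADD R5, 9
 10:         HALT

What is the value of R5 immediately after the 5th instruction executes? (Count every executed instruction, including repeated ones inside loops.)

after MOV R1, 27: R1=27
after MOV R5, 33: R5=33
after SUB R5, 15: R5=33-15=18
CMP R1, -1  (cmp 27,-1)
JLE top: not taken
After step 5: R5 = 18.

18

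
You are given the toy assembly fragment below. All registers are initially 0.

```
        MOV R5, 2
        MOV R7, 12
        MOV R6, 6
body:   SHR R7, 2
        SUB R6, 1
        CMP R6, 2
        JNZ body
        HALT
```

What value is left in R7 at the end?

0

after MOV R5, 2: R5=2
after MOV R7, 12: R7=12
after MOV R6, 6: R6=6
after SHR R7, 2: R7=12>>2=3
after SUB R6, 1: R6=6-1=5
CMP R6, 2  (cmp 5,2)
JNZ body: taken
after SHR R7, 2: R7=3>>2=0
after SUB R6, 1: R6=5-1=4
CMP R6, 2  (cmp 4,2)
JNZ body: taken
after SHR R7, 2: R7=0>>2=0
after SUB R6, 1: R6=4-1=3
CMP R6, 2  (cmp 3,2)
JNZ body: taken
after SHR R7, 2: R7=0>>2=0
after SUB R6, 1: R6=3-1=2
CMP R6, 2  (cmp 2,2)
JNZ body: not taken
halt.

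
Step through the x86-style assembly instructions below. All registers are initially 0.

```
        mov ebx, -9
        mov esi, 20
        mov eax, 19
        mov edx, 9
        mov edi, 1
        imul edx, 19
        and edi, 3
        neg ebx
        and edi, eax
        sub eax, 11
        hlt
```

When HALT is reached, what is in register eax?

after mov ebx, -9: ebx=-9
after mov esi, 20: esi=20
after mov eax, 19: eax=19
after mov edx, 9: edx=9
after mov edi, 1: edi=1
after imul edx, 19: edx=9*19=171
after and edi, 3: edi=1&3=1
after neg ebx: ebx=-(-9)=9
after and edi, eax: edi=1&19=1
after sub eax, 11: eax=19-11=8
halt.

8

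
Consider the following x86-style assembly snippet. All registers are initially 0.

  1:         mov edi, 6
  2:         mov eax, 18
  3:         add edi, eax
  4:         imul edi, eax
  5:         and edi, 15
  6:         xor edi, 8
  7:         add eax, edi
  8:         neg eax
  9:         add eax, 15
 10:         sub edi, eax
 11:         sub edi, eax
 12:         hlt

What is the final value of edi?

edi=6
eax=18
edi=6+18=24
edi=24*18=432
edi=432&15=0
edi=0^8=8
eax=18+8=26
eax=-(26)=-26
eax=(-26)+15=-11
edi=8-(-11)=19
edi=19-(-11)=30
halt.

30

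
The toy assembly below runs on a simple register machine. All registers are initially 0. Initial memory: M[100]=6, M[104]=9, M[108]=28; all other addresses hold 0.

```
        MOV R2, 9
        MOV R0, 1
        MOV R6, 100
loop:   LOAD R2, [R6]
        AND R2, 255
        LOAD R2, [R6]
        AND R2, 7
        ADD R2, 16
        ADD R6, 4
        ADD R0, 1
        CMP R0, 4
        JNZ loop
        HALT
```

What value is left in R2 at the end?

after MOV R2, 9: R2=9
after MOV R0, 1: R0=1
after MOV R6, 100: R6=100
after LOAD R2, [R6]: R2=M[100]=6
after AND R2, 255: R2=6&255=6
after LOAD R2, [R6]: R2=M[100]=6
after AND R2, 7: R2=6&7=6
after ADD R2, 16: R2=6+16=22
after ADD R6, 4: R6=100+4=104
after ADD R0, 1: R0=1+1=2
CMP R0, 4  (cmp 2,4)
JNZ loop: taken
after LOAD R2, [R6]: R2=M[104]=9
after AND R2, 255: R2=9&255=9
after LOAD R2, [R6]: R2=M[104]=9
after AND R2, 7: R2=9&7=1
after ADD R2, 16: R2=1+16=17
after ADD R6, 4: R6=104+4=108
after ADD R0, 1: R0=2+1=3
CMP R0, 4  (cmp 3,4)
JNZ loop: taken
after LOAD R2, [R6]: R2=M[108]=28
after AND R2, 255: R2=28&255=28
after LOAD R2, [R6]: R2=M[108]=28
after AND R2, 7: R2=28&7=4
after ADD R2, 16: R2=4+16=20
after ADD R6, 4: R6=108+4=112
after ADD R0, 1: R0=3+1=4
CMP R0, 4  (cmp 4,4)
JNZ loop: not taken
halt.

20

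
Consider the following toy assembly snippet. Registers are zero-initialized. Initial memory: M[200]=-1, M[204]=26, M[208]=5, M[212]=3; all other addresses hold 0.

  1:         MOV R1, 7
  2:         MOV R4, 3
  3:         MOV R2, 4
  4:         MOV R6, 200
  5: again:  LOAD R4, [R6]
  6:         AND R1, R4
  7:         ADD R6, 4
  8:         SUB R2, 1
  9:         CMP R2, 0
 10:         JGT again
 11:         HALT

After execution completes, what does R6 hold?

216

R1=7
R4=3
R2=4
R6=200
R4=M[200]=-1
R1=7&(-1)=7
R6=200+4=204
R2=4-1=3
CMP R2, 0  (cmp 3,0)
JGT again: taken
R4=M[204]=26
R1=7&26=2
R6=204+4=208
R2=3-1=2
CMP R2, 0  (cmp 2,0)
JGT again: taken
R4=M[208]=5
R1=2&5=0
R6=208+4=212
R2=2-1=1
CMP R2, 0  (cmp 1,0)
JGT again: taken
R4=M[212]=3
R1=0&3=0
R6=212+4=216
R2=1-1=0
CMP R2, 0  (cmp 0,0)
JGT again: not taken
halt.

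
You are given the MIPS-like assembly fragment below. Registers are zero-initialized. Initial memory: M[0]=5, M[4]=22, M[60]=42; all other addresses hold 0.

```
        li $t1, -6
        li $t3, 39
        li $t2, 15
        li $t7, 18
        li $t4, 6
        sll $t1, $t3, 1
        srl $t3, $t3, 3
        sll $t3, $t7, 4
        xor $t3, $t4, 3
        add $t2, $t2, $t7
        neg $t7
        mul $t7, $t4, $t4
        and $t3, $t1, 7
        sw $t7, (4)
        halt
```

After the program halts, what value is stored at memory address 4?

36

$t1=-6
$t3=39
$t2=15
$t7=18
$t4=6
$t1=39<<1=78
$t3=39>>3=4
$t3=18<<4=288
$t3=6^3=5
$t2=15+18=33
$t7=-(18)=-18
$t7=6*6=36
$t3=78&7=6
sw $t7, (4) → M[4]=36
halt.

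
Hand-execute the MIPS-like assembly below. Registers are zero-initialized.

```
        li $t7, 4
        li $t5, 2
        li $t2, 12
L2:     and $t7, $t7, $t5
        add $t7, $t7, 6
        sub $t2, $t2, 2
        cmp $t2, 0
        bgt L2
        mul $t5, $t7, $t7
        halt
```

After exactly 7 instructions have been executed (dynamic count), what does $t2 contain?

10

after li $t7, 4: $t7=4
after li $t5, 2: $t5=2
after li $t2, 12: $t2=12
after and $t7, $t7, $t5: $t7=4&2=0
after add $t7, $t7, 6: $t7=0+6=6
after sub $t2, $t2, 2: $t2=12-2=10
cmp $t2, 0  (cmp 10,0)
After step 7: $t2 = 10.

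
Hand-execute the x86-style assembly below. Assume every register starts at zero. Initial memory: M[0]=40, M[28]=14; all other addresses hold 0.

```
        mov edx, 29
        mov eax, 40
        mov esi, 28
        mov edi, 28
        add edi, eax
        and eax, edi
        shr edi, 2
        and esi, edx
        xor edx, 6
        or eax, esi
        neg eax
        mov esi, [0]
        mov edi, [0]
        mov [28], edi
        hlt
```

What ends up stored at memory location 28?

edx=29
eax=40
esi=28
edi=28
edi=28+40=68
eax=40&68=0
edi=68>>2=17
esi=28&29=28
edx=29^6=27
eax=0|28=28
eax=-(28)=-28
esi=M[0]=40
edi=M[0]=40
mov [28], edi → M[28]=40
halt.

40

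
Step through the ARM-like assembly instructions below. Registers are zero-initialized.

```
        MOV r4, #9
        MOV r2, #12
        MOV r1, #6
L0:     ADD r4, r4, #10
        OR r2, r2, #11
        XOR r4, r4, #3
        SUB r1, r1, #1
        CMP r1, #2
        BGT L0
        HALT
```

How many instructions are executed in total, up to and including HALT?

28

MOV r4, #9 → r4=9
MOV r2, #12 → r2=12
MOV r1, #6 → r1=6
ADD r4, r4, #10 → r4=9+10=19
OR r2, r2, #11 → r2=12|11=15
XOR r4, r4, #3 → r4=19^3=16
SUB r1, r1, #1 → r1=6-1=5
CMP r1, #2  (cmp 5,2)
BGT L0: taken
ADD r4, r4, #10 → r4=16+10=26
OR r2, r2, #11 → r2=15|11=15
XOR r4, r4, #3 → r4=26^3=25
SUB r1, r1, #1 → r1=5-1=4
CMP r1, #2  (cmp 4,2)
BGT L0: taken
ADD r4, r4, #10 → r4=25+10=35
OR r2, r2, #11 → r2=15|11=15
XOR r4, r4, #3 → r4=35^3=32
SUB r1, r1, #1 → r1=4-1=3
CMP r1, #2  (cmp 3,2)
BGT L0: taken
ADD r4, r4, #10 → r4=32+10=42
OR r2, r2, #11 → r2=15|11=15
XOR r4, r4, #3 → r4=42^3=41
SUB r1, r1, #1 → r1=3-1=2
CMP r1, #2  (cmp 2,2)
BGT L0: not taken
halt.
Total executed instructions: 28.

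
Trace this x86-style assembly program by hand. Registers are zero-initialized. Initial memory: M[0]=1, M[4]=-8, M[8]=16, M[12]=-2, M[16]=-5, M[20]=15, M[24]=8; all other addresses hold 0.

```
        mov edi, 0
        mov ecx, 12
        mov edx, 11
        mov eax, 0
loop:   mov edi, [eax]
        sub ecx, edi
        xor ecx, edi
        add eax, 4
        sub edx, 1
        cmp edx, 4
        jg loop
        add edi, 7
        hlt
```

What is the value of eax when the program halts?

28

after mov edi, 0: edi=0
after mov ecx, 12: ecx=12
after mov edx, 11: edx=11
after mov eax, 0: eax=0
after mov edi, [eax]: edi=M[0]=1
after sub ecx, edi: ecx=12-1=11
after xor ecx, edi: ecx=11^1=10
after add eax, 4: eax=0+4=4
after sub edx, 1: edx=11-1=10
cmp edx, 4  (cmp 10,4)
jg loop: taken
after mov edi, [eax]: edi=M[4]=-8
after sub ecx, edi: ecx=10-(-8)=18
after xor ecx, edi: ecx=18^(-8)=-22
after add eax, 4: eax=4+4=8
after sub edx, 1: edx=10-1=9
cmp edx, 4  (cmp 9,4)
jg loop: taken
after mov edi, [eax]: edi=M[8]=16
after sub ecx, edi: ecx=(-22)-16=-38
after xor ecx, edi: ecx=(-38)^16=-54
after add eax, 4: eax=8+4=12
after sub edx, 1: edx=9-1=8
cmp edx, 4  (cmp 8,4)
jg loop: taken
after mov edi, [eax]: edi=M[12]=-2
after sub ecx, edi: ecx=(-54)-(-2)=-52
after xor ecx, edi: ecx=(-52)^(-2)=50
after add eax, 4: eax=12+4=16
after sub edx, 1: edx=8-1=7
cmp edx, 4  (cmp 7,4)
jg loop: taken
after mov edi, [eax]: edi=M[16]=-5
after sub ecx, edi: ecx=50-(-5)=55
after xor ecx, edi: ecx=55^(-5)=-52
after add eax, 4: eax=16+4=20
after sub edx, 1: edx=7-1=6
cmp edx, 4  (cmp 6,4)
jg loop: taken
after mov edi, [eax]: edi=M[20]=15
after sub ecx, edi: ecx=(-52)-15=-67
after xor ecx, edi: ecx=(-67)^15=-78
after add eax, 4: eax=20+4=24
after sub edx, 1: edx=6-1=5
cmp edx, 4  (cmp 5,4)
jg loop: taken
after mov edi, [eax]: edi=M[24]=8
after sub ecx, edi: ecx=(-78)-8=-86
after xor ecx, edi: ecx=(-86)^8=-94
after add eax, 4: eax=24+4=28
after sub edx, 1: edx=5-1=4
cmp edx, 4  (cmp 4,4)
jg loop: not taken
after add edi, 7: edi=8+7=15
halt.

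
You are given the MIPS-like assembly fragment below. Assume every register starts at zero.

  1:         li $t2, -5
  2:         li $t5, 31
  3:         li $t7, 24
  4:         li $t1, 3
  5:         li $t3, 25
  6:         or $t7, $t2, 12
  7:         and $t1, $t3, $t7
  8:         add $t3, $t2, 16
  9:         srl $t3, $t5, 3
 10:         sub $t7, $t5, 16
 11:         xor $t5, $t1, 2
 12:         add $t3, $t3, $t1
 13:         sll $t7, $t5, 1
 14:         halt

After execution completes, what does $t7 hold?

54

li $t2, -5 → $t2=-5
li $t5, 31 → $t5=31
li $t7, 24 → $t7=24
li $t1, 3 → $t1=3
li $t3, 25 → $t3=25
or $t7, $t2, 12 → $t7=(-5)|12=-1
and $t1, $t3, $t7 → $t1=25&(-1)=25
add $t3, $t2, 16 → $t3=(-5)+16=11
srl $t3, $t5, 3 → $t3=31>>3=3
sub $t7, $t5, 16 → $t7=31-16=15
xor $t5, $t1, 2 → $t5=25^2=27
add $t3, $t3, $t1 → $t3=3+25=28
sll $t7, $t5, 1 → $t7=27<<1=54
halt.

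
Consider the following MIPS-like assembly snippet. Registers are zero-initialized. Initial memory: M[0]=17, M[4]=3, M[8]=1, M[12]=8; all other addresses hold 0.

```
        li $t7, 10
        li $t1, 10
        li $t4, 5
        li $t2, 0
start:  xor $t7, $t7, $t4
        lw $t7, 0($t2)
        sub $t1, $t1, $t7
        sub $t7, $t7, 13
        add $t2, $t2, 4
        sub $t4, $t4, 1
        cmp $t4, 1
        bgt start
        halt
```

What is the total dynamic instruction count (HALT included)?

after li $t7, 10: $t7=10
after li $t1, 10: $t1=10
after li $t4, 5: $t4=5
after li $t2, 0: $t2=0
after xor $t7, $t7, $t4: $t7=10^5=15
after lw $t7, 0($t2): $t7=M[0]=17
after sub $t1, $t1, $t7: $t1=10-17=-7
after sub $t7, $t7, 13: $t7=17-13=4
after add $t2, $t2, 4: $t2=0+4=4
after sub $t4, $t4, 1: $t4=5-1=4
cmp $t4, 1  (cmp 4,1)
bgt start: taken
after xor $t7, $t7, $t4: $t7=4^4=0
after lw $t7, 0($t2): $t7=M[4]=3
after sub $t1, $t1, $t7: $t1=(-7)-3=-10
after sub $t7, $t7, 13: $t7=3-13=-10
after add $t2, $t2, 4: $t2=4+4=8
after sub $t4, $t4, 1: $t4=4-1=3
cmp $t4, 1  (cmp 3,1)
bgt start: taken
after xor $t7, $t7, $t4: $t7=(-10)^3=-11
after lw $t7, 0($t2): $t7=M[8]=1
after sub $t1, $t1, $t7: $t1=(-10)-1=-11
after sub $t7, $t7, 13: $t7=1-13=-12
after add $t2, $t2, 4: $t2=8+4=12
after sub $t4, $t4, 1: $t4=3-1=2
cmp $t4, 1  (cmp 2,1)
bgt start: taken
after xor $t7, $t7, $t4: $t7=(-12)^2=-10
after lw $t7, 0($t2): $t7=M[12]=8
after sub $t1, $t1, $t7: $t1=(-11)-8=-19
after sub $t7, $t7, 13: $t7=8-13=-5
after add $t2, $t2, 4: $t2=12+4=16
after sub $t4, $t4, 1: $t4=2-1=1
cmp $t4, 1  (cmp 1,1)
bgt start: not taken
halt.
Total executed instructions: 37.

37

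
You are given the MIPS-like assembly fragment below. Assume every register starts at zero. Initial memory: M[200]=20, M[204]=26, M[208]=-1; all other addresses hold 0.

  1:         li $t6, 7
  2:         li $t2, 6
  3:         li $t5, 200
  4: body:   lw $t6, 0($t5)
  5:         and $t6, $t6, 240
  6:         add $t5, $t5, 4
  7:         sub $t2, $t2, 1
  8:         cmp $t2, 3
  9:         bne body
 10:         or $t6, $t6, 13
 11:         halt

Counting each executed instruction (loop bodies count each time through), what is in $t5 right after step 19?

after li $t6, 7: $t6=7
after li $t2, 6: $t2=6
after li $t5, 200: $t5=200
after lw $t6, 0($t5): $t6=M[200]=20
after and $t6, $t6, 240: $t6=20&240=16
after add $t5, $t5, 4: $t5=200+4=204
after sub $t2, $t2, 1: $t2=6-1=5
cmp $t2, 3  (cmp 5,3)
bne body: taken
after lw $t6, 0($t5): $t6=M[204]=26
after and $t6, $t6, 240: $t6=26&240=16
after add $t5, $t5, 4: $t5=204+4=208
after sub $t2, $t2, 1: $t2=5-1=4
cmp $t2, 3  (cmp 4,3)
bne body: taken
after lw $t6, 0($t5): $t6=M[208]=-1
after and $t6, $t6, 240: $t6=(-1)&240=240
after add $t5, $t5, 4: $t5=208+4=212
after sub $t2, $t2, 1: $t2=4-1=3
After step 19: $t5 = 212.

212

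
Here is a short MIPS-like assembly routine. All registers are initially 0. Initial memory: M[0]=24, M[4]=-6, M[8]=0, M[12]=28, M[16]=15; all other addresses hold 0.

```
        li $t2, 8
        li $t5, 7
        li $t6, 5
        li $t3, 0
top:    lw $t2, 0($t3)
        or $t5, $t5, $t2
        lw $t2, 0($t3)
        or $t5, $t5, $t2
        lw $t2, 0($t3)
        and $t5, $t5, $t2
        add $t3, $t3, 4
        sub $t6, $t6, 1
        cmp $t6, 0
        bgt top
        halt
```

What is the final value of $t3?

20

after li $t2, 8: $t2=8
after li $t5, 7: $t5=7
after li $t6, 5: $t6=5
after li $t3, 0: $t3=0
after lw $t2, 0($t3): $t2=M[0]=24
after or $t5, $t5, $t2: $t5=7|24=31
after lw $t2, 0($t3): $t2=M[0]=24
after or $t5, $t5, $t2: $t5=31|24=31
after lw $t2, 0($t3): $t2=M[0]=24
after and $t5, $t5, $t2: $t5=31&24=24
after add $t3, $t3, 4: $t3=0+4=4
after sub $t6, $t6, 1: $t6=5-1=4
cmp $t6, 0  (cmp 4,0)
bgt top: taken
after lw $t2, 0($t3): $t2=M[4]=-6
after or $t5, $t5, $t2: $t5=24|(-6)=-6
after lw $t2, 0($t3): $t2=M[4]=-6
after or $t5, $t5, $t2: $t5=(-6)|(-6)=-6
after lw $t2, 0($t3): $t2=M[4]=-6
after and $t5, $t5, $t2: $t5=(-6)&(-6)=-6
after add $t3, $t3, 4: $t3=4+4=8
after sub $t6, $t6, 1: $t6=4-1=3
cmp $t6, 0  (cmp 3,0)
bgt top: taken
after lw $t2, 0($t3): $t2=M[8]=0
after or $t5, $t5, $t2: $t5=(-6)|0=-6
after lw $t2, 0($t3): $t2=M[8]=0
after or $t5, $t5, $t2: $t5=(-6)|0=-6
after lw $t2, 0($t3): $t2=M[8]=0
after and $t5, $t5, $t2: $t5=(-6)&0=0
after add $t3, $t3, 4: $t3=8+4=12
after sub $t6, $t6, 1: $t6=3-1=2
cmp $t6, 0  (cmp 2,0)
bgt top: taken
after lw $t2, 0($t3): $t2=M[12]=28
after or $t5, $t5, $t2: $t5=0|28=28
after lw $t2, 0($t3): $t2=M[12]=28
after or $t5, $t5, $t2: $t5=28|28=28
after lw $t2, 0($t3): $t2=M[12]=28
after and $t5, $t5, $t2: $t5=28&28=28
after add $t3, $t3, 4: $t3=12+4=16
after sub $t6, $t6, 1: $t6=2-1=1
cmp $t6, 0  (cmp 1,0)
bgt top: taken
after lw $t2, 0($t3): $t2=M[16]=15
after or $t5, $t5, $t2: $t5=28|15=31
after lw $t2, 0($t3): $t2=M[16]=15
after or $t5, $t5, $t2: $t5=31|15=31
after lw $t2, 0($t3): $t2=M[16]=15
after and $t5, $t5, $t2: $t5=31&15=15
after add $t3, $t3, 4: $t3=16+4=20
after sub $t6, $t6, 1: $t6=1-1=0
cmp $t6, 0  (cmp 0,0)
bgt top: not taken
halt.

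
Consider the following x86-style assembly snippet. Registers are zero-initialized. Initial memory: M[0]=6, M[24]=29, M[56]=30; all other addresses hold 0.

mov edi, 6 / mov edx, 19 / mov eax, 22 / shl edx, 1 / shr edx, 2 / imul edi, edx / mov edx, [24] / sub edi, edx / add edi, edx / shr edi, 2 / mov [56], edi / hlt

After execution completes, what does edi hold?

edi=6
edx=19
eax=22
edx=19<<1=38
edx=38>>2=9
edi=6*9=54
edx=M[24]=29
edi=54-29=25
edi=25+29=54
edi=54>>2=13
mov [56], edi → M[56]=13
halt.

13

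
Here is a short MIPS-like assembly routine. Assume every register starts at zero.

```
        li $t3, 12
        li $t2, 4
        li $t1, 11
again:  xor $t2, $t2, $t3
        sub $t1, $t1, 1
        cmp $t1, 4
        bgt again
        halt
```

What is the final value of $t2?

8

after li $t3, 12: $t3=12
after li $t2, 4: $t2=4
after li $t1, 11: $t1=11
after xor $t2, $t2, $t3: $t2=4^12=8
after sub $t1, $t1, 1: $t1=11-1=10
cmp $t1, 4  (cmp 10,4)
bgt again: taken
after xor $t2, $t2, $t3: $t2=8^12=4
after sub $t1, $t1, 1: $t1=10-1=9
cmp $t1, 4  (cmp 9,4)
bgt again: taken
after xor $t2, $t2, $t3: $t2=4^12=8
after sub $t1, $t1, 1: $t1=9-1=8
cmp $t1, 4  (cmp 8,4)
bgt again: taken
after xor $t2, $t2, $t3: $t2=8^12=4
after sub $t1, $t1, 1: $t1=8-1=7
cmp $t1, 4  (cmp 7,4)
bgt again: taken
after xor $t2, $t2, $t3: $t2=4^12=8
after sub $t1, $t1, 1: $t1=7-1=6
cmp $t1, 4  (cmp 6,4)
bgt again: taken
after xor $t2, $t2, $t3: $t2=8^12=4
after sub $t1, $t1, 1: $t1=6-1=5
cmp $t1, 4  (cmp 5,4)
bgt again: taken
after xor $t2, $t2, $t3: $t2=4^12=8
after sub $t1, $t1, 1: $t1=5-1=4
cmp $t1, 4  (cmp 4,4)
bgt again: not taken
halt.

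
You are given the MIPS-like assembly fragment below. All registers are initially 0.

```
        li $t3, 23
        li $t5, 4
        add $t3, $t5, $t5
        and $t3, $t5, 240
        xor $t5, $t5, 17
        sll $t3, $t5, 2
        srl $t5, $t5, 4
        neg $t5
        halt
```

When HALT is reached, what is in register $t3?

84

after li $t3, 23: $t3=23
after li $t5, 4: $t5=4
after add $t3, $t5, $t5: $t3=4+4=8
after and $t3, $t5, 240: $t3=4&240=0
after xor $t5, $t5, 17: $t5=4^17=21
after sll $t3, $t5, 2: $t3=21<<2=84
after srl $t5, $t5, 4: $t5=21>>4=1
after neg $t5: $t5=-(1)=-1
halt.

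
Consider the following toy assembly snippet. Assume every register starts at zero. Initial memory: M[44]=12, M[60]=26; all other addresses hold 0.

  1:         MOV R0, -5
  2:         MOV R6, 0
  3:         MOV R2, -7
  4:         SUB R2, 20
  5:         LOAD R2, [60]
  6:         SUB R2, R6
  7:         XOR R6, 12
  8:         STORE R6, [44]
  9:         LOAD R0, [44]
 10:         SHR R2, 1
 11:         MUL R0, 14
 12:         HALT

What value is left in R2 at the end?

MOV R0, -5 → R0=-5
MOV R6, 0 → R6=0
MOV R2, -7 → R2=-7
SUB R2, 20 → R2=(-7)-20=-27
LOAD R2, [60] → R2=M[60]=26
SUB R2, R6 → R2=26-0=26
XOR R6, 12 → R6=0^12=12
STORE R6, [44] → M[44]=12
LOAD R0, [44] → R0=M[44]=12
SHR R2, 1 → R2=26>>1=13
MUL R0, 14 → R0=12*14=168
halt.

13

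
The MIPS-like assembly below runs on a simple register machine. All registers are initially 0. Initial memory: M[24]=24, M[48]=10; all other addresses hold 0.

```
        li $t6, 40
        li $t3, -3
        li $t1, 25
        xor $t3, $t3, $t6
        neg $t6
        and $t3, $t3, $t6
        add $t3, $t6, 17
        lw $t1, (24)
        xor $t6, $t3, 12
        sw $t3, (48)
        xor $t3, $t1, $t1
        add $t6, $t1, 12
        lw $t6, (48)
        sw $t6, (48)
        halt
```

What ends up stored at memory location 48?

after li $t6, 40: $t6=40
after li $t3, -3: $t3=-3
after li $t1, 25: $t1=25
after xor $t3, $t3, $t6: $t3=(-3)^40=-43
after neg $t6: $t6=-(40)=-40
after and $t3, $t3, $t6: $t3=(-43)&(-40)=-48
after add $t3, $t6, 17: $t3=(-40)+17=-23
after lw $t1, (24): $t1=M[24]=24
after xor $t6, $t3, 12: $t6=(-23)^12=-27
sw $t3, (48) → M[48]=-23
after xor $t3, $t1, $t1: $t3=24^24=0
after add $t6, $t1, 12: $t6=24+12=36
after lw $t6, (48): $t6=M[48]=-23
sw $t6, (48) → M[48]=-23
halt.

-23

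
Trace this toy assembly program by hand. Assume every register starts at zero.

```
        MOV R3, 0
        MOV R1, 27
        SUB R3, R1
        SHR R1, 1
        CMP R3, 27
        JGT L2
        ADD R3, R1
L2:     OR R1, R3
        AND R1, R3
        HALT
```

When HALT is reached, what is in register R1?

-14

MOV R3, 0 → R3=0
MOV R1, 27 → R1=27
SUB R3, R1 → R3=0-27=-27
SHR R1, 1 → R1=27>>1=13
CMP R3, 27  (cmp -27,27)
JGT L2: not taken
ADD R3, R1 → R3=(-27)+13=-14
OR R1, R3 → R1=13|(-14)=-1
AND R1, R3 → R1=(-1)&(-14)=-14
halt.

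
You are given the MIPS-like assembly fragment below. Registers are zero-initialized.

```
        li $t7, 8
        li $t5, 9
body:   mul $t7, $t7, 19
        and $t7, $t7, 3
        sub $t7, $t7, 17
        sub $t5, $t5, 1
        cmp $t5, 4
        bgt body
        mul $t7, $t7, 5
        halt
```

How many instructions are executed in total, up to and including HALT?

34

after li $t7, 8: $t7=8
after li $t5, 9: $t5=9
after mul $t7, $t7, 19: $t7=8*19=152
after and $t7, $t7, 3: $t7=152&3=0
after sub $t7, $t7, 17: $t7=0-17=-17
after sub $t5, $t5, 1: $t5=9-1=8
cmp $t5, 4  (cmp 8,4)
bgt body: taken
after mul $t7, $t7, 19: $t7=(-17)*19=-323
after and $t7, $t7, 3: $t7=(-323)&3=1
after sub $t7, $t7, 17: $t7=1-17=-16
after sub $t5, $t5, 1: $t5=8-1=7
cmp $t5, 4  (cmp 7,4)
bgt body: taken
after mul $t7, $t7, 19: $t7=(-16)*19=-304
after and $t7, $t7, 3: $t7=(-304)&3=0
after sub $t7, $t7, 17: $t7=0-17=-17
after sub $t5, $t5, 1: $t5=7-1=6
cmp $t5, 4  (cmp 6,4)
bgt body: taken
after mul $t7, $t7, 19: $t7=(-17)*19=-323
after and $t7, $t7, 3: $t7=(-323)&3=1
after sub $t7, $t7, 17: $t7=1-17=-16
after sub $t5, $t5, 1: $t5=6-1=5
cmp $t5, 4  (cmp 5,4)
bgt body: taken
after mul $t7, $t7, 19: $t7=(-16)*19=-304
after and $t7, $t7, 3: $t7=(-304)&3=0
after sub $t7, $t7, 17: $t7=0-17=-17
after sub $t5, $t5, 1: $t5=5-1=4
cmp $t5, 4  (cmp 4,4)
bgt body: not taken
after mul $t7, $t7, 5: $t7=(-17)*5=-85
halt.
Total executed instructions: 34.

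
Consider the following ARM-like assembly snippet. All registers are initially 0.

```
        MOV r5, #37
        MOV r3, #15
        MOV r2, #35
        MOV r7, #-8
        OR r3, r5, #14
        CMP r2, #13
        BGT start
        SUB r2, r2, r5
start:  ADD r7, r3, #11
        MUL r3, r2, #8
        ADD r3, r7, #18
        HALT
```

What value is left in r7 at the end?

after MOV r5, #37: r5=37
after MOV r3, #15: r3=15
after MOV r2, #35: r2=35
after MOV r7, #-8: r7=-8
after OR r3, r5, #14: r3=37|14=47
CMP r2, #13  (cmp 35,13)
BGT start: taken
after ADD r7, r3, #11: r7=47+11=58
after MUL r3, r2, #8: r3=35*8=280
after ADD r3, r7, #18: r3=58+18=76
halt.

58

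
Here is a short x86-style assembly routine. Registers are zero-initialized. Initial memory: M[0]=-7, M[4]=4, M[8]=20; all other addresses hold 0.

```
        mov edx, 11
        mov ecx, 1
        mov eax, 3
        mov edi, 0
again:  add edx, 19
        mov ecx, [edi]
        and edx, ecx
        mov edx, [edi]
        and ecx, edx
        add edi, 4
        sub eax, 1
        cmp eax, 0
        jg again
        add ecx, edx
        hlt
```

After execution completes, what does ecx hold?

40

mov edx, 11 → edx=11
mov ecx, 1 → ecx=1
mov eax, 3 → eax=3
mov edi, 0 → edi=0
add edx, 19 → edx=11+19=30
mov ecx, [edi] → ecx=M[0]=-7
and edx, ecx → edx=30&(-7)=24
mov edx, [edi] → edx=M[0]=-7
and ecx, edx → ecx=(-7)&(-7)=-7
add edi, 4 → edi=0+4=4
sub eax, 1 → eax=3-1=2
cmp eax, 0  (cmp 2,0)
jg again: taken
add edx, 19 → edx=(-7)+19=12
mov ecx, [edi] → ecx=M[4]=4
and edx, ecx → edx=12&4=4
mov edx, [edi] → edx=M[4]=4
and ecx, edx → ecx=4&4=4
add edi, 4 → edi=4+4=8
sub eax, 1 → eax=2-1=1
cmp eax, 0  (cmp 1,0)
jg again: taken
add edx, 19 → edx=4+19=23
mov ecx, [edi] → ecx=M[8]=20
and edx, ecx → edx=23&20=20
mov edx, [edi] → edx=M[8]=20
and ecx, edx → ecx=20&20=20
add edi, 4 → edi=8+4=12
sub eax, 1 → eax=1-1=0
cmp eax, 0  (cmp 0,0)
jg again: not taken
add ecx, edx → ecx=20+20=40
halt.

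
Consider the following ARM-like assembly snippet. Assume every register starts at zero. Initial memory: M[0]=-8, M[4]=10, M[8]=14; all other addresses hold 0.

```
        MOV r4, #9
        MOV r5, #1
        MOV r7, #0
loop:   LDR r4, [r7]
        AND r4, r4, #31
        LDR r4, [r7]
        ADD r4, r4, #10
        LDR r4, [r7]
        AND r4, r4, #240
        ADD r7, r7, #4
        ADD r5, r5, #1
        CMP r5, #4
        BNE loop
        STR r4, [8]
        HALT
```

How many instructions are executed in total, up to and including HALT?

r4=9
r5=1
r7=0
r4=M[0]=-8
r4=(-8)&31=24
r4=M[0]=-8
r4=(-8)+10=2
r4=M[0]=-8
r4=(-8)&240=240
r7=0+4=4
r5=1+1=2
CMP r5, #4  (cmp 2,4)
BNE loop: taken
r4=M[4]=10
r4=10&31=10
r4=M[4]=10
r4=10+10=20
r4=M[4]=10
r4=10&240=0
r7=4+4=8
r5=2+1=3
CMP r5, #4  (cmp 3,4)
BNE loop: taken
r4=M[8]=14
r4=14&31=14
r4=M[8]=14
r4=14+10=24
r4=M[8]=14
r4=14&240=0
r7=8+4=12
r5=3+1=4
CMP r5, #4  (cmp 4,4)
BNE loop: not taken
STR r4, [8] → M[8]=0
halt.
Total executed instructions: 35.

35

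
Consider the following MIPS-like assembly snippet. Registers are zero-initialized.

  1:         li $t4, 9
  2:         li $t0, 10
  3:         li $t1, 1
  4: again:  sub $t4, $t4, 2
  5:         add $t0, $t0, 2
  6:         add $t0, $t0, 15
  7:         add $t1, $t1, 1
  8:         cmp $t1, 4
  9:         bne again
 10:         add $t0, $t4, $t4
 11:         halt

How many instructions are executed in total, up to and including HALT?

li $t4, 9 → $t4=9
li $t0, 10 → $t0=10
li $t1, 1 → $t1=1
sub $t4, $t4, 2 → $t4=9-2=7
add $t0, $t0, 2 → $t0=10+2=12
add $t0, $t0, 15 → $t0=12+15=27
add $t1, $t1, 1 → $t1=1+1=2
cmp $t1, 4  (cmp 2,4)
bne again: taken
sub $t4, $t4, 2 → $t4=7-2=5
add $t0, $t0, 2 → $t0=27+2=29
add $t0, $t0, 15 → $t0=29+15=44
add $t1, $t1, 1 → $t1=2+1=3
cmp $t1, 4  (cmp 3,4)
bne again: taken
sub $t4, $t4, 2 → $t4=5-2=3
add $t0, $t0, 2 → $t0=44+2=46
add $t0, $t0, 15 → $t0=46+15=61
add $t1, $t1, 1 → $t1=3+1=4
cmp $t1, 4  (cmp 4,4)
bne again: not taken
add $t0, $t4, $t4 → $t0=3+3=6
halt.
Total executed instructions: 23.

23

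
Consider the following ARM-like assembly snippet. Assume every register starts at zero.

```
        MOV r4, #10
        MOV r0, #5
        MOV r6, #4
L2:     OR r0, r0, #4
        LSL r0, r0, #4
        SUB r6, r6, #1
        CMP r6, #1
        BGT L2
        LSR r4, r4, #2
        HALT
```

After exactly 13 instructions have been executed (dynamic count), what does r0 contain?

1344

after MOV r4, #10: r4=10
after MOV r0, #5: r0=5
after MOV r6, #4: r6=4
after OR r0, r0, #4: r0=5|4=5
after LSL r0, r0, #4: r0=5<<4=80
after SUB r6, r6, #1: r6=4-1=3
CMP r6, #1  (cmp 3,1)
BGT L2: taken
after OR r0, r0, #4: r0=80|4=84
after LSL r0, r0, #4: r0=84<<4=1344
after SUB r6, r6, #1: r6=3-1=2
CMP r6, #1  (cmp 2,1)
BGT L2: taken
After step 13: r0 = 1344.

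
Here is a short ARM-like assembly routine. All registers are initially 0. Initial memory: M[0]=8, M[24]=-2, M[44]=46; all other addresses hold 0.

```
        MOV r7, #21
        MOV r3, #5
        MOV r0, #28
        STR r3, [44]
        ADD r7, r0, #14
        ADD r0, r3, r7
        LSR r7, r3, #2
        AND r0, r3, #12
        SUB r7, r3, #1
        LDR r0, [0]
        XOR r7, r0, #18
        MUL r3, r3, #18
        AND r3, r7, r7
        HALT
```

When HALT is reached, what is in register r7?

26

MOV r7, #21 → r7=21
MOV r3, #5 → r3=5
MOV r0, #28 → r0=28
STR r3, [44] → M[44]=5
ADD r7, r0, #14 → r7=28+14=42
ADD r0, r3, r7 → r0=5+42=47
LSR r7, r3, #2 → r7=5>>2=1
AND r0, r3, #12 → r0=5&12=4
SUB r7, r3, #1 → r7=5-1=4
LDR r0, [0] → r0=M[0]=8
XOR r7, r0, #18 → r7=8^18=26
MUL r3, r3, #18 → r3=5*18=90
AND r3, r7, r7 → r3=26&26=26
halt.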